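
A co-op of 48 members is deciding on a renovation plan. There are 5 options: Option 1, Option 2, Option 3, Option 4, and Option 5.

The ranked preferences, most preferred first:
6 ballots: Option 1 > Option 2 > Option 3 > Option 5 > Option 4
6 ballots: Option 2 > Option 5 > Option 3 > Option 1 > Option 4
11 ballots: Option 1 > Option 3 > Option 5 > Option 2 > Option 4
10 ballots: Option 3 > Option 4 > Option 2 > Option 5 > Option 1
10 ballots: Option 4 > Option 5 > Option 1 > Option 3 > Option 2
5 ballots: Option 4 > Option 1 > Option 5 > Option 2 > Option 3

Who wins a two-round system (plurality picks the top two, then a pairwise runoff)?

Option 4

Round 1 first-place votes: Option 1 17, Option 2 6, Option 3 10, Option 4 15, Option 5 0. Option 1 and Option 4 advance.
Runoff: Option 1 is ranked above Option 4 on 23 ballots, Option 4 above Option 1 on 25.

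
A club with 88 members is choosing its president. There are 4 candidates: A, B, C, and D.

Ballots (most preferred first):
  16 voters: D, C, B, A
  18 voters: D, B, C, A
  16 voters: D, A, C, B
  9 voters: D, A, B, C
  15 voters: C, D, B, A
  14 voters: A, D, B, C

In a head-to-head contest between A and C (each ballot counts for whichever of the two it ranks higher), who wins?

C

A is ranked above C on 39 ballots; C above A on 49.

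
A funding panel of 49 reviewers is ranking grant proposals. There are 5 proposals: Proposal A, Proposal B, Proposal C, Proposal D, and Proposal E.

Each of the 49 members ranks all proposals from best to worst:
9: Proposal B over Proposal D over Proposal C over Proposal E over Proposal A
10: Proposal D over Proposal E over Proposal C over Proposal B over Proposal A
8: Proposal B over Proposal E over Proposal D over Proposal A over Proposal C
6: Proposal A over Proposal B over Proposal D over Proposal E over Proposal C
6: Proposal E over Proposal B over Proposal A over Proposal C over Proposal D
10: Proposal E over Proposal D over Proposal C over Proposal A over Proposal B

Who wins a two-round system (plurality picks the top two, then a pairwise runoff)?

Round 1 first-place votes: Proposal A 6, Proposal B 17, Proposal C 0, Proposal D 10, Proposal E 16. Proposal B and Proposal E advance.
Runoff: Proposal B is ranked above Proposal E on 23 ballots, Proposal E above Proposal B on 26.

Proposal E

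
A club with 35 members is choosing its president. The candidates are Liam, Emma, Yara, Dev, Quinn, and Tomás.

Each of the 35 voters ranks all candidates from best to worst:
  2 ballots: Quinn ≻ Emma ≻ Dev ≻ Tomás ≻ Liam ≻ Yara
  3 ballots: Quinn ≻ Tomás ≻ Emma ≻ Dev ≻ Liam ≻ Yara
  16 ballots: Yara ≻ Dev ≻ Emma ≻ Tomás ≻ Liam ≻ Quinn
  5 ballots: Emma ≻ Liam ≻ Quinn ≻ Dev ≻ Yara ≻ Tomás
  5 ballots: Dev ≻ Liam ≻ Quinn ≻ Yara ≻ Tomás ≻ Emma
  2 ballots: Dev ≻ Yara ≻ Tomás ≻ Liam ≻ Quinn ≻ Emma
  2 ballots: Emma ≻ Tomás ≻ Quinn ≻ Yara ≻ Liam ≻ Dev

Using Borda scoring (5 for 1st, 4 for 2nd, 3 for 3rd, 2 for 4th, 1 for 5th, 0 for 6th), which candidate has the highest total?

Liam: 2×1 + 3×1 + 16×1 + 5×4 + 5×4 + 2×2 + 2×1 = 67
Emma: 2×4 + 3×3 + 16×3 + 5×5 + 5×0 + 2×0 + 2×5 = 100
Yara: 2×0 + 3×0 + 16×5 + 5×1 + 5×2 + 2×4 + 2×2 = 107
Dev: 2×3 + 3×2 + 16×4 + 5×2 + 5×5 + 2×5 + 2×0 = 121
Quinn: 2×5 + 3×5 + 16×0 + 5×3 + 5×3 + 2×1 + 2×3 = 63
Tomás: 2×2 + 3×4 + 16×2 + 5×0 + 5×1 + 2×3 + 2×4 = 67

Dev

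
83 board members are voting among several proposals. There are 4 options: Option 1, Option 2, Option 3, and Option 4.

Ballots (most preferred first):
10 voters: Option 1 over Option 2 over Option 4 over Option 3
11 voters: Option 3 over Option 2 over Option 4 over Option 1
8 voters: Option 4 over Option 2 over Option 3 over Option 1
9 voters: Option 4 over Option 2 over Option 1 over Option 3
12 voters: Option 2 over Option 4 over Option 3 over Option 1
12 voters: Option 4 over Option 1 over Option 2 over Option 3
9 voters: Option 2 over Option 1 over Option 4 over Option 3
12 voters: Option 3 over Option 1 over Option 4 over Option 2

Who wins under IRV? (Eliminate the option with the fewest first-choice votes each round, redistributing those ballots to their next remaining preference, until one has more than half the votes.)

Round 1: Option 1 10, Option 2 21, Option 3 23, Option 4 29. Option 1 eliminated.
Round 2: Option 2 31, Option 3 23, Option 4 29. Option 3 eliminated.
Round 3: Option 2 42, Option 4 41. Option 2 has a majority (≥42).

Option 2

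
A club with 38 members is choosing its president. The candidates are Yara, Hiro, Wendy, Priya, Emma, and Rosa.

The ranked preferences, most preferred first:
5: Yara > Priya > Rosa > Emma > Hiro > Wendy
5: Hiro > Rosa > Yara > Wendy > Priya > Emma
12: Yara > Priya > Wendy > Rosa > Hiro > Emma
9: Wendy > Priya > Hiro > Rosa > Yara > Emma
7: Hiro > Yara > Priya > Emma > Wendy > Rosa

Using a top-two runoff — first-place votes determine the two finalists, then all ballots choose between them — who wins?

Round 1 first-place votes: Yara 17, Hiro 12, Wendy 9, Priya 0, Emma 0, Rosa 0. Yara and Hiro advance.
Runoff: Yara is ranked above Hiro on 17 ballots, Hiro above Yara on 21.

Hiro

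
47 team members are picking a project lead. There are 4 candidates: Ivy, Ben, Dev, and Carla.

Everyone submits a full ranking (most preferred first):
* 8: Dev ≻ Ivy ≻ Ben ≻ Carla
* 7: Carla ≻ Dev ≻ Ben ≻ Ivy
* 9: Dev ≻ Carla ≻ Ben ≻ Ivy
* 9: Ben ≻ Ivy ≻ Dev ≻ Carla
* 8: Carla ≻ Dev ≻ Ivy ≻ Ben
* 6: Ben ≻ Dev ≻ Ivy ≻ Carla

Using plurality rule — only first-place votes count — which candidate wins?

First-place votes: Ivy 0, Ben 15, Dev 17, Carla 15.

Dev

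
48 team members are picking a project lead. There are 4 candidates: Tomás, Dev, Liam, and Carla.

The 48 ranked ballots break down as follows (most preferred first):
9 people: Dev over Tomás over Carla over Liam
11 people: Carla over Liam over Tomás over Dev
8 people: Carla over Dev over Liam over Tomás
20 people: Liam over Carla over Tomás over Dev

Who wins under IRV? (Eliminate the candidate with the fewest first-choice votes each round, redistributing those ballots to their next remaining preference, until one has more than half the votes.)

Carla

Round 1: Tomás 0, Dev 9, Liam 20, Carla 19. Tomás eliminated.
Round 2: Dev 9, Liam 20, Carla 19. Dev eliminated.
Round 3: Liam 20, Carla 28. Carla has a majority (≥25).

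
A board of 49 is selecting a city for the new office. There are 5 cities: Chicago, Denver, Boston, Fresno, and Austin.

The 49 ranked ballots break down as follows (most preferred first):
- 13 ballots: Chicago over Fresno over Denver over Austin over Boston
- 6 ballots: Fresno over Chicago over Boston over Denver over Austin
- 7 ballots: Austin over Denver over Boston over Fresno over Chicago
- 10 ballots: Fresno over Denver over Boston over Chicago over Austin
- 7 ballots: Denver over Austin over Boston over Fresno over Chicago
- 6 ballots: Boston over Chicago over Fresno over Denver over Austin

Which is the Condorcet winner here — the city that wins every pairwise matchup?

Fresno vs Chicago: 30–19
Fresno vs Denver: 35–14
Fresno vs Boston: 29–20
Fresno vs Austin: 35–14
Fresno beats every other city.

Fresno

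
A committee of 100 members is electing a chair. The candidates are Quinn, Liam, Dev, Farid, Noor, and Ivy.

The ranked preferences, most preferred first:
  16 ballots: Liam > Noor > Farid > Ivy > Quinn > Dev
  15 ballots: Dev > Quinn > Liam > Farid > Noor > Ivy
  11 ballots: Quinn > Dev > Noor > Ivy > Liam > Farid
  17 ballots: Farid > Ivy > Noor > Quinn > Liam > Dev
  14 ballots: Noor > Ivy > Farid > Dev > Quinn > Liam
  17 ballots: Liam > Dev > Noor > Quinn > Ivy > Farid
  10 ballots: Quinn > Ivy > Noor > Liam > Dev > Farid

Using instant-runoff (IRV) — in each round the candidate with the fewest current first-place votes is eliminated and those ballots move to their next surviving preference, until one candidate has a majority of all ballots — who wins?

Quinn

Round 1: Quinn 21, Liam 33, Dev 15, Farid 17, Noor 14, Ivy 0. Ivy eliminated.
Round 2: Quinn 21, Liam 33, Dev 15, Farid 17, Noor 14. Noor eliminated.
Round 3: Quinn 21, Liam 33, Dev 15, Farid 31. Dev eliminated.
Round 4: Quinn 36, Liam 33, Farid 31. Farid eliminated.
Round 5: Quinn 67, Liam 33. Quinn has a majority (≥51).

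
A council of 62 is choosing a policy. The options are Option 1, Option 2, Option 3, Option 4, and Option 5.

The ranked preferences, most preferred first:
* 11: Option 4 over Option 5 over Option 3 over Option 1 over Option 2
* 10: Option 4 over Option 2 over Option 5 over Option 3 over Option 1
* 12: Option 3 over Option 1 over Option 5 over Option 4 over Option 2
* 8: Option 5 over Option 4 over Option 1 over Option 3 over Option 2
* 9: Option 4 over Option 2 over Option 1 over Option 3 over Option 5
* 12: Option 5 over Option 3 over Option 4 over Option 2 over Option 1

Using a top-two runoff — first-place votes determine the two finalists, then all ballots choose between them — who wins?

Option 5

Round 1 first-place votes: Option 1 0, Option 2 0, Option 3 12, Option 4 30, Option 5 20. Option 4 and Option 5 advance.
Runoff: Option 4 is ranked above Option 5 on 30 ballots, Option 5 above Option 4 on 32.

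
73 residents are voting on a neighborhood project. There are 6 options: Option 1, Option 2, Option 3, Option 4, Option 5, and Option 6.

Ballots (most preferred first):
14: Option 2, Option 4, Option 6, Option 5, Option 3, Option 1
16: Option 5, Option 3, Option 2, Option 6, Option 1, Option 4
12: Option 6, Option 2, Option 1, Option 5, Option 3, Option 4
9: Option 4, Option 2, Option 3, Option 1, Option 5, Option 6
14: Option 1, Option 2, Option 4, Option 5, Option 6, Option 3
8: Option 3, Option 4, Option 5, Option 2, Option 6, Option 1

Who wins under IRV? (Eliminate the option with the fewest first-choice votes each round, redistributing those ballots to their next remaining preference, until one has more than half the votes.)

Option 2

Round 1: Option 1 14, Option 2 14, Option 3 8, Option 4 9, Option 5 16, Option 6 12. Option 3 eliminated.
Round 2: Option 1 14, Option 2 14, Option 4 17, Option 5 16, Option 6 12. Option 6 eliminated.
Round 3: Option 1 14, Option 2 26, Option 4 17, Option 5 16. Option 1 eliminated.
Round 4: Option 2 40, Option 4 17, Option 5 16. Option 2 has a majority (≥37).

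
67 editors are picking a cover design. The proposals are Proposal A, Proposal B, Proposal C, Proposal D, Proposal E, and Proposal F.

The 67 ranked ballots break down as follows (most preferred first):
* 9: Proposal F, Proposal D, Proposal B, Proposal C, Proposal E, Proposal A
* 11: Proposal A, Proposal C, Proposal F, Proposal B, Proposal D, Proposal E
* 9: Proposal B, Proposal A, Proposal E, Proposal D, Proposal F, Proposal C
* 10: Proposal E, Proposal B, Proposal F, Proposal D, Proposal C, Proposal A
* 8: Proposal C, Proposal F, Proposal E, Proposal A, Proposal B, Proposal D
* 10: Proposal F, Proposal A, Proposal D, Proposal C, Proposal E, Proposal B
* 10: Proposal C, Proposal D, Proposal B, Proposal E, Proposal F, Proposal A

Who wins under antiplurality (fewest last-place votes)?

Last-place votes: Proposal A 29, Proposal B 10, Proposal C 9, Proposal D 8, Proposal E 11, Proposal F 0.

Proposal F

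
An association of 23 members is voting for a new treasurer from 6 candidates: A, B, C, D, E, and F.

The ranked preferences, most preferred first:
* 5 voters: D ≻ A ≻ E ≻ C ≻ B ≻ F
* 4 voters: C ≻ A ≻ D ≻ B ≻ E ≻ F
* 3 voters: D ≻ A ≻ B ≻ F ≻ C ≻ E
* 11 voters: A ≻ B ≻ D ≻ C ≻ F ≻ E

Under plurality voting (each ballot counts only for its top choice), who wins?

A

First-place votes: A 11, B 0, C 4, D 8, E 0, F 0.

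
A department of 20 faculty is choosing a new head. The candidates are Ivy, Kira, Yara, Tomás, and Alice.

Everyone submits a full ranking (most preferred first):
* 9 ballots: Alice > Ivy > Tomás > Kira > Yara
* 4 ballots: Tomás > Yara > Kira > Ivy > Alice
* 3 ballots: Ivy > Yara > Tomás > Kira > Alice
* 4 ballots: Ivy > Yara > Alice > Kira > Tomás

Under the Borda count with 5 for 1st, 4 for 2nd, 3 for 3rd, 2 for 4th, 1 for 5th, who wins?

Ivy: 9×4 + 4×2 + 3×5 + 4×5 = 79
Kira: 9×2 + 4×3 + 3×2 + 4×2 = 44
Yara: 9×1 + 4×4 + 3×4 + 4×4 = 53
Tomás: 9×3 + 4×5 + 3×3 + 4×1 = 60
Alice: 9×5 + 4×1 + 3×1 + 4×3 = 64

Ivy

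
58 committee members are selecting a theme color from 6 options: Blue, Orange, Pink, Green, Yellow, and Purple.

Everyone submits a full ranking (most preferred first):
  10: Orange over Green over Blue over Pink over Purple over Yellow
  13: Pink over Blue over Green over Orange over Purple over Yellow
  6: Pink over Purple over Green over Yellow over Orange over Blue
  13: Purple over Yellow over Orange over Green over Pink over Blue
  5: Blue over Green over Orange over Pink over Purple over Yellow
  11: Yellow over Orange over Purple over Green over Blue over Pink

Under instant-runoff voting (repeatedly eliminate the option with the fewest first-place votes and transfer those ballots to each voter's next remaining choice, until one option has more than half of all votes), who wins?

Round 1: Blue 5, Orange 10, Pink 19, Green 0, Yellow 11, Purple 13. Green eliminated.
Round 2: Blue 5, Orange 10, Pink 19, Yellow 11, Purple 13. Blue eliminated.
Round 3: Orange 15, Pink 19, Yellow 11, Purple 13. Yellow eliminated.
Round 4: Orange 26, Pink 19, Purple 13. Purple eliminated.
Round 5: Orange 39, Pink 19. Orange has a majority (≥30).

Orange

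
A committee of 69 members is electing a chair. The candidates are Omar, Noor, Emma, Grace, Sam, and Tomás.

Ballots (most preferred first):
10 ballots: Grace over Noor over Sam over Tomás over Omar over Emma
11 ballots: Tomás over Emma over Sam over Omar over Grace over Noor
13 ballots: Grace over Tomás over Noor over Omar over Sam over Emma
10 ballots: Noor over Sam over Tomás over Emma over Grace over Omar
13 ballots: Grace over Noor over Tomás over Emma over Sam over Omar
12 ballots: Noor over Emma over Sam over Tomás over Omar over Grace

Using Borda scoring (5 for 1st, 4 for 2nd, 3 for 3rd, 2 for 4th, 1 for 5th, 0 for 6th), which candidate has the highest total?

Omar: 10×1 + 11×2 + 13×2 + 10×0 + 13×0 + 12×1 = 70
Noor: 10×4 + 11×0 + 13×3 + 10×5 + 13×4 + 12×5 = 241
Emma: 10×0 + 11×4 + 13×0 + 10×2 + 13×2 + 12×4 = 138
Grace: 10×5 + 11×1 + 13×5 + 10×1 + 13×5 + 12×0 = 201
Sam: 10×3 + 11×3 + 13×1 + 10×4 + 13×1 + 12×3 = 165
Tomás: 10×2 + 11×5 + 13×4 + 10×3 + 13×3 + 12×2 = 220

Noor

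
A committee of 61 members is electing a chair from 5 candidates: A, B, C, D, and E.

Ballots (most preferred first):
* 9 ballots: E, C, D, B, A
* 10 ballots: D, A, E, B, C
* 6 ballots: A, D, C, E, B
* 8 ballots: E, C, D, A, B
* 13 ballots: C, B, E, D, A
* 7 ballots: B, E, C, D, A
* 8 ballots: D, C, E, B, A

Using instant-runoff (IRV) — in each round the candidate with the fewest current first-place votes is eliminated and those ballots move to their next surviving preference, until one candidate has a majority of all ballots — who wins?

E

Round 1: A 6, B 7, C 13, D 18, E 17. A eliminated.
Round 2: B 7, C 13, D 24, E 17. B eliminated.
Round 3: C 13, D 24, E 24. C eliminated.
Round 4: D 24, E 37. E has a majority (≥31).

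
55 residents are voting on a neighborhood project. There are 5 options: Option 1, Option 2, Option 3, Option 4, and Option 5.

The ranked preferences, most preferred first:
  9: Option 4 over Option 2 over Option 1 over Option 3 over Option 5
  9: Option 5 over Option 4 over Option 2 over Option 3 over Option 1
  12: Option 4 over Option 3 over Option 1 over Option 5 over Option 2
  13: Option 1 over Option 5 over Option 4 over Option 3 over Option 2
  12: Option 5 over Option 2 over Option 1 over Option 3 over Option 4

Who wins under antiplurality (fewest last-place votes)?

Last-place votes: Option 1 9, Option 2 25, Option 3 0, Option 4 12, Option 5 9.

Option 3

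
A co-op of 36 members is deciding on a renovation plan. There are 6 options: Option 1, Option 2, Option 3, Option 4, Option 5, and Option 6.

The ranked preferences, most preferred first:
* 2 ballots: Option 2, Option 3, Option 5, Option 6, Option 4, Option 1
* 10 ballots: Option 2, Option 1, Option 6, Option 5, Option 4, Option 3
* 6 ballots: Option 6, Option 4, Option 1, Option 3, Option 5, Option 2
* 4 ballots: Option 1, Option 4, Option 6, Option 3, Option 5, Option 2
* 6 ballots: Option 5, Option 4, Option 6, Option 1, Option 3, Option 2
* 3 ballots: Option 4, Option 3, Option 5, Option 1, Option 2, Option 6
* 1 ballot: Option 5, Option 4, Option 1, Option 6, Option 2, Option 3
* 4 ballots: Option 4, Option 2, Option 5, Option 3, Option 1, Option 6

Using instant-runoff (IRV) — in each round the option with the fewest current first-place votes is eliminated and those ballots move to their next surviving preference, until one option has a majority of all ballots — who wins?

Round 1: Option 1 4, Option 2 12, Option 3 0, Option 4 7, Option 5 7, Option 6 6. Option 3 eliminated.
Round 2: Option 1 4, Option 2 12, Option 4 7, Option 5 7, Option 6 6. Option 1 eliminated.
Round 3: Option 2 12, Option 4 11, Option 5 7, Option 6 6. Option 6 eliminated.
Round 4: Option 2 12, Option 4 17, Option 5 7. Option 5 eliminated.
Round 5: Option 2 12, Option 4 24. Option 4 has a majority (≥19).

Option 4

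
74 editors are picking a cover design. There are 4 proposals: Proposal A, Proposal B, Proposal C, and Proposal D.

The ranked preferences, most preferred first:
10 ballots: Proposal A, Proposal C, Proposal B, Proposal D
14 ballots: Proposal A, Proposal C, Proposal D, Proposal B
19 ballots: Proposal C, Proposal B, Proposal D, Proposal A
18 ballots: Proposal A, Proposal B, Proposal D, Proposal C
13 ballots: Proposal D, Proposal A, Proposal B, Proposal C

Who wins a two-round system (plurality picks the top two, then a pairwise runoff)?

Proposal A

Round 1 first-place votes: Proposal A 42, Proposal B 0, Proposal C 19, Proposal D 13. Proposal A and Proposal C advance.
Runoff: Proposal A is ranked above Proposal C on 55 ballots, Proposal C above Proposal A on 19.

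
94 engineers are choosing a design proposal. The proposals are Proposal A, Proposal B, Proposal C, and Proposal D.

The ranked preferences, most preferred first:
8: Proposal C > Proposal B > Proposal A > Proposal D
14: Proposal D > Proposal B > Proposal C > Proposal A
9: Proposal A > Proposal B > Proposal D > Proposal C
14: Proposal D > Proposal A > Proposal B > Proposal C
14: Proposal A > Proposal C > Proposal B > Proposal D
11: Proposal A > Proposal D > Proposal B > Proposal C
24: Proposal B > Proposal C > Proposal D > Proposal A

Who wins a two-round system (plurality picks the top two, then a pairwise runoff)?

Proposal D

Round 1 first-place votes: Proposal A 34, Proposal B 24, Proposal C 8, Proposal D 28. Proposal A and Proposal D advance.
Runoff: Proposal A is ranked above Proposal D on 42 ballots, Proposal D above Proposal A on 52.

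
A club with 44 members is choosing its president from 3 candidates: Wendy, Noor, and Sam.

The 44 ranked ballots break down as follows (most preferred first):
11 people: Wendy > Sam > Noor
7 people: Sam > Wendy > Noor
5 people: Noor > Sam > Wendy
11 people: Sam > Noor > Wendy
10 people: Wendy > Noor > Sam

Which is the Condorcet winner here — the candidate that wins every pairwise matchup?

Sam vs Wendy: 23–21
Sam vs Noor: 29–15
Sam beats every other candidate.

Sam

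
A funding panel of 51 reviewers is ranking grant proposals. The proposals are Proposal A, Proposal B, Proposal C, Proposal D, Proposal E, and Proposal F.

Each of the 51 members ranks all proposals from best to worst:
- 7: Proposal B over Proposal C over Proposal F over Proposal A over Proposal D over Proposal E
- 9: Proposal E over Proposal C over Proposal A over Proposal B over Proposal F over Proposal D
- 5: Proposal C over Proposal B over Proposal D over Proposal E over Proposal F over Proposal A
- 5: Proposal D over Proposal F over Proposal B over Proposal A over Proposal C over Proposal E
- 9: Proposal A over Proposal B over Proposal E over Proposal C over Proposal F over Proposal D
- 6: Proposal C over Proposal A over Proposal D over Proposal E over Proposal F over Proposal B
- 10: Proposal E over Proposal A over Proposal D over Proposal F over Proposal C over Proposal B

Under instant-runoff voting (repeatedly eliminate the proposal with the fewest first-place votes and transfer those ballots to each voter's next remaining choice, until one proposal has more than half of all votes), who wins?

Proposal B

Round 1: Proposal A 9, Proposal B 7, Proposal C 11, Proposal D 5, Proposal E 19, Proposal F 0. Proposal F eliminated.
Round 2: Proposal A 9, Proposal B 7, Proposal C 11, Proposal D 5, Proposal E 19. Proposal D eliminated.
Round 3: Proposal A 9, Proposal B 12, Proposal C 11, Proposal E 19. Proposal A eliminated.
Round 4: Proposal B 21, Proposal C 11, Proposal E 19. Proposal C eliminated.
Round 5: Proposal B 26, Proposal E 25. Proposal B has a majority (≥26).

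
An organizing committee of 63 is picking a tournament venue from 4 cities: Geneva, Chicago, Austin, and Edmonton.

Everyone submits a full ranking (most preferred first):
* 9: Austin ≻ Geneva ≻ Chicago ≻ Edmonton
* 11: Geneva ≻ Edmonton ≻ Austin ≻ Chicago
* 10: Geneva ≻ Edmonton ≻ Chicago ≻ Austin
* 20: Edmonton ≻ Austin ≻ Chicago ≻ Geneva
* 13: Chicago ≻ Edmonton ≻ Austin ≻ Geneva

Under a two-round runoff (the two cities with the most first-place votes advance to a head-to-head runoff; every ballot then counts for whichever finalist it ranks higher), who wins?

Round 1 first-place votes: Geneva 21, Chicago 13, Austin 9, Edmonton 20. Geneva and Edmonton advance.
Runoff: Geneva is ranked above Edmonton on 30 ballots, Edmonton above Geneva on 33.

Edmonton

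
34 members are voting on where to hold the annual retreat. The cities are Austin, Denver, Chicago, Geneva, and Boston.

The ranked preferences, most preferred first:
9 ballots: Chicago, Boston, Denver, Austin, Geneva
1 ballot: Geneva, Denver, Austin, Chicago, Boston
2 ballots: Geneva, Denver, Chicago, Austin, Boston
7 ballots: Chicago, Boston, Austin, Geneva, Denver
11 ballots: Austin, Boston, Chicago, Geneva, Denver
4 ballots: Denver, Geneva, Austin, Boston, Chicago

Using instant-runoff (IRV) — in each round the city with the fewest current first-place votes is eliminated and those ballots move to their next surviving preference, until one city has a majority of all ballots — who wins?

Chicago

Round 1: Austin 11, Denver 4, Chicago 16, Geneva 3, Boston 0. Boston eliminated.
Round 2: Austin 11, Denver 4, Chicago 16, Geneva 3. Geneva eliminated.
Round 3: Austin 11, Denver 7, Chicago 16. Denver eliminated.
Round 4: Austin 16, Chicago 18. Chicago has a majority (≥18).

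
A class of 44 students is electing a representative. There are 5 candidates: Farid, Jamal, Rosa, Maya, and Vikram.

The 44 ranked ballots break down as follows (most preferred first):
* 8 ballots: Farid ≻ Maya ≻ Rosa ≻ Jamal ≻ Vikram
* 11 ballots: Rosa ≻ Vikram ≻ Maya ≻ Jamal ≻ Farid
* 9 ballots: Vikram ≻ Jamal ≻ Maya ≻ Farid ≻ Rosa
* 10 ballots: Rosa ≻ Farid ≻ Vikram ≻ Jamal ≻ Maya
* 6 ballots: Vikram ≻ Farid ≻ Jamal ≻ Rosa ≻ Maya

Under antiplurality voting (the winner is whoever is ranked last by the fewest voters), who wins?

Jamal

Last-place votes: Farid 11, Jamal 0, Rosa 9, Maya 16, Vikram 8.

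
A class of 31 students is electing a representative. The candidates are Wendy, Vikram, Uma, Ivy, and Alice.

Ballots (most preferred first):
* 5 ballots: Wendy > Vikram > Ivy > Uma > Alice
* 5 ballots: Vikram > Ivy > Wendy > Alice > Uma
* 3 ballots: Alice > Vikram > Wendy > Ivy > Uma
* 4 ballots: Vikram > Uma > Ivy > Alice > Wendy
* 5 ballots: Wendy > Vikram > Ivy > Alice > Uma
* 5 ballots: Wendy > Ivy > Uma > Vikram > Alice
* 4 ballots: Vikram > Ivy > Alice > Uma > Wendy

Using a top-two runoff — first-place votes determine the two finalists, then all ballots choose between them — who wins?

Vikram

Round 1 first-place votes: Wendy 15, Vikram 13, Uma 0, Ivy 0, Alice 3. Wendy and Vikram advance.
Runoff: Wendy is ranked above Vikram on 15 ballots, Vikram above Wendy on 16.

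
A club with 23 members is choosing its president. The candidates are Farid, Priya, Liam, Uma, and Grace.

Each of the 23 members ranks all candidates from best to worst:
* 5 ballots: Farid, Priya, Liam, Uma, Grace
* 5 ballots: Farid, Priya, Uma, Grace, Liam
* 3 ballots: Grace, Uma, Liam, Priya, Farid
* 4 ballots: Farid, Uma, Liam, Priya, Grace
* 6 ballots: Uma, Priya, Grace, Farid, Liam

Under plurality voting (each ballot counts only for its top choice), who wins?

First-place votes: Farid 14, Priya 0, Liam 0, Uma 6, Grace 3.

Farid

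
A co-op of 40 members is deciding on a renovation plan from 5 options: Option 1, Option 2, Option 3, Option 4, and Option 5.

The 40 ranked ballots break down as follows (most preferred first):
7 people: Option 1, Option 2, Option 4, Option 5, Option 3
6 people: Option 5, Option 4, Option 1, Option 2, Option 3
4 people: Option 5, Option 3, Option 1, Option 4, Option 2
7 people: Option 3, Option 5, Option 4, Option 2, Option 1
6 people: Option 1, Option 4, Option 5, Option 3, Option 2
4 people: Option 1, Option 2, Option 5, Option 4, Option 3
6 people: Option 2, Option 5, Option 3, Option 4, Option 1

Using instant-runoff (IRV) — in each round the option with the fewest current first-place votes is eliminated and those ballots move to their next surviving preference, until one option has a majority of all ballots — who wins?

Round 1: Option 1 17, Option 2 6, Option 3 7, Option 4 0, Option 5 10. Option 4 eliminated.
Round 2: Option 1 17, Option 2 6, Option 3 7, Option 5 10. Option 2 eliminated.
Round 3: Option 1 17, Option 3 7, Option 5 16. Option 3 eliminated.
Round 4: Option 1 17, Option 5 23. Option 5 has a majority (≥21).

Option 5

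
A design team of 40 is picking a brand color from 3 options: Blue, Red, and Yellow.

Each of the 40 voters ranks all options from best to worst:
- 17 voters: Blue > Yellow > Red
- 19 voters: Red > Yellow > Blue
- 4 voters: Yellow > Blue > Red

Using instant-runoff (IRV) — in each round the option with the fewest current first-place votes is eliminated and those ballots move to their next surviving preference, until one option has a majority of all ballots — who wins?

Round 1: Blue 17, Red 19, Yellow 4. Yellow eliminated.
Round 2: Blue 21, Red 19. Blue has a majority (≥21).

Blue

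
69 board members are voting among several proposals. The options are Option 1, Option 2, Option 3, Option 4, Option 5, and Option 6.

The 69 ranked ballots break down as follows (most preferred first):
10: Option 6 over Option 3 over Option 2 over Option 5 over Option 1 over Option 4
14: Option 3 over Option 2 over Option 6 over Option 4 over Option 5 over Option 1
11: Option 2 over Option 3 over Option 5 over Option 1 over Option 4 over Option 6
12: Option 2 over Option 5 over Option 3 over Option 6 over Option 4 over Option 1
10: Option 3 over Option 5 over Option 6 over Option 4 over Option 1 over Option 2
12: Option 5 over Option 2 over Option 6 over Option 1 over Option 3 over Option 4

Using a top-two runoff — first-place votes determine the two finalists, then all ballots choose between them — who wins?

Round 1 first-place votes: Option 1 0, Option 2 23, Option 3 24, Option 4 0, Option 5 12, Option 6 10. Option 3 and Option 2 advance.
Runoff: Option 3 is ranked above Option 2 on 34 ballots, Option 2 above Option 3 on 35.

Option 2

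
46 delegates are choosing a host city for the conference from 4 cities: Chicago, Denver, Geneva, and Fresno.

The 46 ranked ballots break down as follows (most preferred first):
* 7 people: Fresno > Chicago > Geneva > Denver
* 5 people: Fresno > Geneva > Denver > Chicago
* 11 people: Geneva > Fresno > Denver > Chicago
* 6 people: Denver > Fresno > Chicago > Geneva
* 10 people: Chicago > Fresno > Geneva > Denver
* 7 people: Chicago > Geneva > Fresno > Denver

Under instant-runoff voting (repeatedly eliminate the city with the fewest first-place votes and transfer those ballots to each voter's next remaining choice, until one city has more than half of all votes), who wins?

Round 1: Chicago 17, Denver 6, Geneva 11, Fresno 12. Denver eliminated.
Round 2: Chicago 17, Geneva 11, Fresno 18. Geneva eliminated.
Round 3: Chicago 17, Fresno 29. Fresno has a majority (≥24).

Fresno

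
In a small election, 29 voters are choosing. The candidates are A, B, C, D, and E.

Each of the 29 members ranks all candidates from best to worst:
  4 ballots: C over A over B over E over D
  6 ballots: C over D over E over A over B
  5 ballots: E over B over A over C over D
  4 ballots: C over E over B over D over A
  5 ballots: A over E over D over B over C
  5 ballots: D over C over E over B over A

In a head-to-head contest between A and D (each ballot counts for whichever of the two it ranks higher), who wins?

A is ranked above D on 14 ballots; D above A on 15.

D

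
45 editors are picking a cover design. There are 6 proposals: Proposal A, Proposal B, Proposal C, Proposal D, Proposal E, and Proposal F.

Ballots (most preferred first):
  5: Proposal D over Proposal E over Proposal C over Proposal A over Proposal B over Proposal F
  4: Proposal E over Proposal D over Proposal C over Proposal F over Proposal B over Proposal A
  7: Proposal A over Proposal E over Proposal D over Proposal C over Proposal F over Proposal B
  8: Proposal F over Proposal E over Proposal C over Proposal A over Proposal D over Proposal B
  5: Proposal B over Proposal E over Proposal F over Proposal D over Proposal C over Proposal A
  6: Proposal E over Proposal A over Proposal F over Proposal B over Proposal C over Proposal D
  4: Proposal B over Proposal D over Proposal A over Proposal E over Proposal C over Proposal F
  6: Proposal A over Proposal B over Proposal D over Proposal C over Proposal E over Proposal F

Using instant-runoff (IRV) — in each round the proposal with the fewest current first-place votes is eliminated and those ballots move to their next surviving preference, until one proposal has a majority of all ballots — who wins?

Round 1: Proposal A 13, Proposal B 9, Proposal C 0, Proposal D 5, Proposal E 10, Proposal F 8. Proposal C eliminated.
Round 2: Proposal A 13, Proposal B 9, Proposal D 5, Proposal E 10, Proposal F 8. Proposal D eliminated.
Round 3: Proposal A 13, Proposal B 9, Proposal E 15, Proposal F 8. Proposal F eliminated.
Round 4: Proposal A 13, Proposal B 9, Proposal E 23. Proposal E has a majority (≥23).

Proposal E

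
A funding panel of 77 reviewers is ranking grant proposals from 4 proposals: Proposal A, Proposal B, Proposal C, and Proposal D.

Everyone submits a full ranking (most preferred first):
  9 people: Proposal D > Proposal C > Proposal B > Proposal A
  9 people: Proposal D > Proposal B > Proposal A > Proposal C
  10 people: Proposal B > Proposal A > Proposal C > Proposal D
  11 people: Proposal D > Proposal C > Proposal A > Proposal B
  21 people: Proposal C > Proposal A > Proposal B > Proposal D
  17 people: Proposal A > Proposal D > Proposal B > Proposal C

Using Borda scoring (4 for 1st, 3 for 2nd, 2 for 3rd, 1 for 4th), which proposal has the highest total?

Proposal A

Proposal A: 9×1 + 9×2 + 10×3 + 11×2 + 21×3 + 17×4 = 210
Proposal B: 9×2 + 9×3 + 10×4 + 11×1 + 21×2 + 17×2 = 172
Proposal C: 9×3 + 9×1 + 10×2 + 11×3 + 21×4 + 17×1 = 190
Proposal D: 9×4 + 9×4 + 10×1 + 11×4 + 21×1 + 17×3 = 198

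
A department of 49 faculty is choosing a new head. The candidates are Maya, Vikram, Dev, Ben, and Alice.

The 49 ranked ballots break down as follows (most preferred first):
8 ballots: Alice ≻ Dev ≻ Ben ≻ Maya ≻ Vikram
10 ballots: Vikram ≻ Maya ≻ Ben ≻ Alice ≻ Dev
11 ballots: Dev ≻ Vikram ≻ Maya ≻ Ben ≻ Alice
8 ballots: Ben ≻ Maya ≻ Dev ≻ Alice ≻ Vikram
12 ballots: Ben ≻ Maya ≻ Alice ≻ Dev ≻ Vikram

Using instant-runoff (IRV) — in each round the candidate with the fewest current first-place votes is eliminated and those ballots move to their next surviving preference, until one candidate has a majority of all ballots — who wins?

Ben

Round 1: Maya 0, Vikram 10, Dev 11, Ben 20, Alice 8. Maya eliminated.
Round 2: Vikram 10, Dev 11, Ben 20, Alice 8. Alice eliminated.
Round 3: Vikram 10, Dev 19, Ben 20. Vikram eliminated.
Round 4: Dev 19, Ben 30. Ben has a majority (≥25).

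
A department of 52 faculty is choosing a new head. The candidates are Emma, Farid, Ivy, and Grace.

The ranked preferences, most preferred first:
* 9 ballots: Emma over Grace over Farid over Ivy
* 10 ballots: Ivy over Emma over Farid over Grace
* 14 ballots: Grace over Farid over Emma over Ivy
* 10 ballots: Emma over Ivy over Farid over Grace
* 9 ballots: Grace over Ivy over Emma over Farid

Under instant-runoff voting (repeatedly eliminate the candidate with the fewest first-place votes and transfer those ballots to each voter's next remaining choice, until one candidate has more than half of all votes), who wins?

Round 1: Emma 19, Farid 0, Ivy 10, Grace 23. Farid eliminated.
Round 2: Emma 19, Ivy 10, Grace 23. Ivy eliminated.
Round 3: Emma 29, Grace 23. Emma has a majority (≥27).

Emma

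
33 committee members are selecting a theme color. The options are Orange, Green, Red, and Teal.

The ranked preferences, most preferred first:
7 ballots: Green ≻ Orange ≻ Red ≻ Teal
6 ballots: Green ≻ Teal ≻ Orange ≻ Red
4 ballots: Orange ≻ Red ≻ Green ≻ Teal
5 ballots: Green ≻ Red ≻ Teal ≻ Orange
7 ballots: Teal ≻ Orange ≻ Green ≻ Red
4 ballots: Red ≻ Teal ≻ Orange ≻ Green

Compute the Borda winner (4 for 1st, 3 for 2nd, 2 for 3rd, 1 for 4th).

Orange: 7×3 + 6×2 + 4×4 + 5×1 + 7×3 + 4×2 = 83
Green: 7×4 + 6×4 + 4×2 + 5×4 + 7×2 + 4×1 = 98
Red: 7×2 + 6×1 + 4×3 + 5×3 + 7×1 + 4×4 = 70
Teal: 7×1 + 6×3 + 4×1 + 5×2 + 7×4 + 4×3 = 79

Green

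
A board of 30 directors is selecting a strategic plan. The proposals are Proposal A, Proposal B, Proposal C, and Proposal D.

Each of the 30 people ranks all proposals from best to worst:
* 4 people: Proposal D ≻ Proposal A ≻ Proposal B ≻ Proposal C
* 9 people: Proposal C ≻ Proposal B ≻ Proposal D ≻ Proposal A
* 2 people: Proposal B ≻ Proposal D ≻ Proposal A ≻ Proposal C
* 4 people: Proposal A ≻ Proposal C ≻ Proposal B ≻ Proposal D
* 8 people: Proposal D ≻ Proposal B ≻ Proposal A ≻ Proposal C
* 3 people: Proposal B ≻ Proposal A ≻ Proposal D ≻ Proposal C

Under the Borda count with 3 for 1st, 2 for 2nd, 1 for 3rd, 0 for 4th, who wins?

Proposal B

Proposal A: 4×2 + 9×0 + 2×1 + 4×3 + 8×1 + 3×2 = 36
Proposal B: 4×1 + 9×2 + 2×3 + 4×1 + 8×2 + 3×3 = 57
Proposal C: 4×0 + 9×3 + 2×0 + 4×2 + 8×0 + 3×0 = 35
Proposal D: 4×3 + 9×1 + 2×2 + 4×0 + 8×3 + 3×1 = 52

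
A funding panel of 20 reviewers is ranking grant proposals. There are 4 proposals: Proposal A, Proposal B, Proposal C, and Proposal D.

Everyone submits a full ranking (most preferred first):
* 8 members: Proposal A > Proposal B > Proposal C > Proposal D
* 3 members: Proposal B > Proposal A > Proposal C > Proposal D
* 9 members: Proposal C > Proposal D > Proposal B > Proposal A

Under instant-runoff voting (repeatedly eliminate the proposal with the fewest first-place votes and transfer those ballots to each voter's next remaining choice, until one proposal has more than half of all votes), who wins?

Round 1: Proposal A 8, Proposal B 3, Proposal C 9, Proposal D 0. Proposal D eliminated.
Round 2: Proposal A 8, Proposal B 3, Proposal C 9. Proposal B eliminated.
Round 3: Proposal A 11, Proposal C 9. Proposal A has a majority (≥11).

Proposal A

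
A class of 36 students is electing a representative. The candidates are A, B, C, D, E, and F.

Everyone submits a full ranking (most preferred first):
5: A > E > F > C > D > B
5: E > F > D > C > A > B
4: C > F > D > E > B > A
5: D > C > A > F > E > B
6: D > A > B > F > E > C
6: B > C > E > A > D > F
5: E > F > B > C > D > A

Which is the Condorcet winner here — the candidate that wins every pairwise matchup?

E vs A: 20–16
E vs B: 24–12
E vs C: 21–15
E vs D: 21–15
E vs F: 21–15
E beats every other candidate.

E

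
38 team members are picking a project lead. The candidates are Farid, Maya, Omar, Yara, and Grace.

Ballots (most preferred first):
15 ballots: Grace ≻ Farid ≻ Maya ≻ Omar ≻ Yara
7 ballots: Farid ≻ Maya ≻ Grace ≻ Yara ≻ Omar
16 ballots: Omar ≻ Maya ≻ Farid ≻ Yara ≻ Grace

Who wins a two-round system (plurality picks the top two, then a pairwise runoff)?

Grace

Round 1 first-place votes: Farid 7, Maya 0, Omar 16, Yara 0, Grace 15. Omar and Grace advance.
Runoff: Omar is ranked above Grace on 16 ballots, Grace above Omar on 22.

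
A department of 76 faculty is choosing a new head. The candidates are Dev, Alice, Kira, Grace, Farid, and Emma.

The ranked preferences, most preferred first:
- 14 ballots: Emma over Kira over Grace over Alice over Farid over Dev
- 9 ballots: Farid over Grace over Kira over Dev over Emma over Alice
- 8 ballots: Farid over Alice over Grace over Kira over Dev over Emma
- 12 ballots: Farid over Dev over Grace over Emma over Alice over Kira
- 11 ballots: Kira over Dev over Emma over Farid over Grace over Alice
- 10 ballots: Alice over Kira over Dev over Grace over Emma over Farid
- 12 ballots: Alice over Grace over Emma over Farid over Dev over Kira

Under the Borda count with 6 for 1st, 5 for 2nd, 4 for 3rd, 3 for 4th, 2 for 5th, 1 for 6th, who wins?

Dev: 14×1 + 9×3 + 8×2 + 12×5 + 11×5 + 10×4 + 12×2 = 236
Alice: 14×3 + 9×1 + 8×5 + 12×2 + 11×1 + 10×6 + 12×6 = 258
Kira: 14×5 + 9×4 + 8×3 + 12×1 + 11×6 + 10×5 + 12×1 = 270
Grace: 14×4 + 9×5 + 8×4 + 12×4 + 11×2 + 10×3 + 12×5 = 293
Farid: 14×2 + 9×6 + 8×6 + 12×6 + 11×3 + 10×1 + 12×3 = 281
Emma: 14×6 + 9×2 + 8×1 + 12×3 + 11×4 + 10×2 + 12×4 = 258

Grace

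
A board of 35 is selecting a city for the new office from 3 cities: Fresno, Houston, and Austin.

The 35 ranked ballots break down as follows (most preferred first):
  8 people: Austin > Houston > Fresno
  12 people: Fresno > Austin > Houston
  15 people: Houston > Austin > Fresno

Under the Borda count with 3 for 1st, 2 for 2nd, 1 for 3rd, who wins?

Austin

Fresno: 8×1 + 12×3 + 15×1 = 59
Houston: 8×2 + 12×1 + 15×3 = 73
Austin: 8×3 + 12×2 + 15×2 = 78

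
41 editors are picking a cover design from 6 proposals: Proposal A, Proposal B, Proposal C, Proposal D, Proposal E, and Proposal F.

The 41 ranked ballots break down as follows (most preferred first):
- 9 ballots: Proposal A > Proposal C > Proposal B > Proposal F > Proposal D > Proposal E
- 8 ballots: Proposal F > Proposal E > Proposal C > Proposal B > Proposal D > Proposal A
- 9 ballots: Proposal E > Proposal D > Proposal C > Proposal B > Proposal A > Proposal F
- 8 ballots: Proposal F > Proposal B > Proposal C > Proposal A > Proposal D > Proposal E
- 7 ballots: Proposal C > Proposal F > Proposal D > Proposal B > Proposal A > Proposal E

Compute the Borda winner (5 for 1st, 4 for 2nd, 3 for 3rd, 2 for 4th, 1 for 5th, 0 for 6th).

Proposal C

Proposal A: 9×5 + 8×0 + 9×1 + 8×2 + 7×1 = 77
Proposal B: 9×3 + 8×2 + 9×2 + 8×4 + 7×2 = 107
Proposal C: 9×4 + 8×3 + 9×3 + 8×3 + 7×5 = 146
Proposal D: 9×1 + 8×1 + 9×4 + 8×1 + 7×3 = 82
Proposal E: 9×0 + 8×4 + 9×5 + 8×0 + 7×0 = 77
Proposal F: 9×2 + 8×5 + 9×0 + 8×5 + 7×4 = 126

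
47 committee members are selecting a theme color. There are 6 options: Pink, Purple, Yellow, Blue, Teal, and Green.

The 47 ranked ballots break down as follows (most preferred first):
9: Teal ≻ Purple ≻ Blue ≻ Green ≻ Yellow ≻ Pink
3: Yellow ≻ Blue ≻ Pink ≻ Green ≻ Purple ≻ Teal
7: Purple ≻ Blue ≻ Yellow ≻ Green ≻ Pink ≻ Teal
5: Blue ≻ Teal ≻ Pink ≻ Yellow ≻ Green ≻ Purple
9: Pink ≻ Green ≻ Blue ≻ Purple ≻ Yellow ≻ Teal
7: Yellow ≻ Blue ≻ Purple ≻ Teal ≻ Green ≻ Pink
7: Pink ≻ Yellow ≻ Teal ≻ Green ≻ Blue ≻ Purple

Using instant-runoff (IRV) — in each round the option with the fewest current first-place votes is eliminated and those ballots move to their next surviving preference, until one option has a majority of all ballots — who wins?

Yellow

Round 1: Pink 16, Purple 7, Yellow 10, Blue 5, Teal 9, Green 0. Green eliminated.
Round 2: Pink 16, Purple 7, Yellow 10, Blue 5, Teal 9. Blue eliminated.
Round 3: Pink 16, Purple 7, Yellow 10, Teal 14. Purple eliminated.
Round 4: Pink 16, Yellow 17, Teal 14. Teal eliminated.
Round 5: Pink 21, Yellow 26. Yellow has a majority (≥24).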